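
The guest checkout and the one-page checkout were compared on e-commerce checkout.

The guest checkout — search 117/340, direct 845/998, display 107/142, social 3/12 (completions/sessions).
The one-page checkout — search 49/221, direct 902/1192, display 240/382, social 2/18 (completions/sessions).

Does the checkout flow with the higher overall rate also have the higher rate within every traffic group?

Yes

Search: the guest checkout 117/340 = 34.4%, the one-page checkout 49/221 = 22.2% → the guest checkout
Direct: the guest checkout 845/998 = 84.7%, the one-page checkout 902/1192 = 75.7% → the guest checkout
Display: the guest checkout 107/142 = 75.4%, the one-page checkout 240/382 = 62.8% → the guest checkout
Social: the guest checkout 3/12 = 25.0%, the one-page checkout 2/18 = 11.1% → the guest checkout
Overall: the guest checkout 1072/1492 = 71.8%, the one-page checkout 1193/1813 = 65.8% → the guest checkout
The guest checkout wins overall and in every traffic group — no reversal.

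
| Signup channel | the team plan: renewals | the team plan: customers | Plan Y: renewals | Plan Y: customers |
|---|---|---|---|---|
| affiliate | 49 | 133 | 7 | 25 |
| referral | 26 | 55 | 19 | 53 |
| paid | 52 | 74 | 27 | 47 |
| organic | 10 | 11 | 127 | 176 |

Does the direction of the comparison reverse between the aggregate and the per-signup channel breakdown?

Yes

Affiliate: the team plan 49/133 = 36.8%, Plan Y 7/25 = 28.0% → the team plan
Referral: the team plan 26/55 = 47.3%, Plan Y 19/53 = 35.8% → the team plan
Paid: the team plan 52/74 = 70.3%, Plan Y 27/47 = 57.4% → the team plan
Organic: the team plan 10/11 = 90.9%, Plan Y 127/176 = 72.2% → the team plan
Overall: the team plan 137/273 = 50.2%, Plan Y 180/301 = 59.8% → Plan Y
The team plan wins each signup group but Plan Y wins overall — the comparison reverses. The team plan's customers skew toward affiliate, which has a lower base rate.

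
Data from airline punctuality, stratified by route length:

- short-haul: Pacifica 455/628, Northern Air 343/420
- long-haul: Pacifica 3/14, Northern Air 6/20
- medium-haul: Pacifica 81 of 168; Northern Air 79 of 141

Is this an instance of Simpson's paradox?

Short-haul: Pacifica 455/628 = 72.5%, Northern Air 343/420 = 81.7% → Northern Air
Long-haul: Pacifica 3/14 = 21.4%, Northern Air 6/20 = 30.0% → Northern Air
Medium-haul: Pacifica 81/168 = 48.2%, Northern Air 79/141 = 56.0% → Northern Air
Overall: Pacifica 539/810 = 66.5%, Northern Air 428/581 = 73.7% → Northern Air
Northern Air wins overall and in every route group — no reversal.

No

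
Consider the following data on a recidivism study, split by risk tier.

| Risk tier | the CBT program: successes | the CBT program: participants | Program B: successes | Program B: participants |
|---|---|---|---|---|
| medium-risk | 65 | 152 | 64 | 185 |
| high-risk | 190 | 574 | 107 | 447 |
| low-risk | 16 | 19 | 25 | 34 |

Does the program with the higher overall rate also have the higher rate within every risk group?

Medium-risk: the CBT program 65/152 = 42.8%, Program B 64/185 = 34.6% → the CBT program
High-risk: the CBT program 190/574 = 33.1%, Program B 107/447 = 23.9% → the CBT program
Low-risk: the CBT program 16/19 = 84.2%, Program B 25/34 = 73.5% → the CBT program
Overall: the CBT program 271/745 = 36.4%, Program B 196/666 = 29.4% → the CBT program
The CBT program wins overall and in every risk group — no reversal.

Yes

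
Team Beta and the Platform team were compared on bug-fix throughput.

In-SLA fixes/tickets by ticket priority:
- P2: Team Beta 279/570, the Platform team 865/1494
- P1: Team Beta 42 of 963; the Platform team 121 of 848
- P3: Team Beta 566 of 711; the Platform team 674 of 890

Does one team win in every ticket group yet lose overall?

No

P2: Team Beta 279/570 = 48.9%, the Platform team 865/1494 = 57.9% → the Platform team
P1: Team Beta 42/963 = 4.4%, the Platform team 121/848 = 14.3% → the Platform team
P3: Team Beta 566/711 = 79.6%, the Platform team 674/890 = 75.7% → Team Beta
Overall: Team Beta 887/2244 = 39.5%, the Platform team 1660/3232 = 51.4% → the Platform team
Neither sweeps: Team Beta wins 1 of 3 groups, the Platform team wins 2. The Platform team wins overall but not every group — no Simpson reversal.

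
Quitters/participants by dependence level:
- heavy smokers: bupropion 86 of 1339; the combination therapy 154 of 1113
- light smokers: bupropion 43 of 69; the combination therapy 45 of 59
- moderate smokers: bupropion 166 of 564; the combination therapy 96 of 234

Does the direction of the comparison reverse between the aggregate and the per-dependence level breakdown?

No

Heavy smokers: bupropion 86/1339 = 6.4%, the combination therapy 154/1113 = 13.8% → the combination therapy
Light smokers: bupropion 43/69 = 62.3%, the combination therapy 45/59 = 76.3% → the combination therapy
Moderate smokers: bupropion 166/564 = 29.4%, the combination therapy 96/234 = 41.0% → the combination therapy
Overall: bupropion 295/1972 = 15.0%, the combination therapy 295/1406 = 21.0% → the combination therapy
The combination therapy wins overall and in every dependence group — no reversal.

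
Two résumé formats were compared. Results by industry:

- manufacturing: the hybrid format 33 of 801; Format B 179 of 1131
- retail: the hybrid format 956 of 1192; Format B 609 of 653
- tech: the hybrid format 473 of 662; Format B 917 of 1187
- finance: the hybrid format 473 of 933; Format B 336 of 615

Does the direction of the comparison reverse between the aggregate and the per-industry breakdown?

Manufacturing: the hybrid format 33/801 = 4.1%, Format B 179/1131 = 15.8% → Format B
Retail: the hybrid format 956/1192 = 80.2%, Format B 609/653 = 93.3% → Format B
Tech: the hybrid format 473/662 = 71.5%, Format B 917/1187 = 77.3% → Format B
Finance: the hybrid format 473/933 = 50.7%, Format B 336/615 = 54.6% → Format B
Overall: the hybrid format 1935/3588 = 53.9%, Format B 2041/3586 = 56.9% → Format B
Format B wins overall and in every industry group — no reversal.

No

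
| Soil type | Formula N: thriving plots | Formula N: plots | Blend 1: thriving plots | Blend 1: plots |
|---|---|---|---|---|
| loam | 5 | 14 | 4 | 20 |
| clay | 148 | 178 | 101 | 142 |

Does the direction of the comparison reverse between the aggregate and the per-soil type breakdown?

Loam: Formula N 5/14 = 35.7%, Blend 1 4/20 = 20.0% → Formula N
Clay: Formula N 148/178 = 83.1%, Blend 1 101/142 = 71.1% → Formula N
Overall: Formula N 153/192 = 79.7%, Blend 1 105/162 = 64.8% → Formula N
Formula N wins overall and in every soil group — no reversal.

No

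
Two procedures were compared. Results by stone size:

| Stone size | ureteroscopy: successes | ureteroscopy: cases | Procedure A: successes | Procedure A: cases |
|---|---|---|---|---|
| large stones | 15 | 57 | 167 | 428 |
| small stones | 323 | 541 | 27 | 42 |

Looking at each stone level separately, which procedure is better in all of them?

Large stones: ureteroscopy 15/57 = 26.3%, Procedure A 167/428 = 39.0% → Procedure A
Small stones: ureteroscopy 323/541 = 59.7%, Procedure A 27/42 = 64.3% → Procedure A
Procedure A has the higher rate in both groups.

Procedure A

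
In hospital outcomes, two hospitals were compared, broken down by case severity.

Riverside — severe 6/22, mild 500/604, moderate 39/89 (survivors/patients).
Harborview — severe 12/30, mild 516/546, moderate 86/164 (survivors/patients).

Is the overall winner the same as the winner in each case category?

Yes

Severe: Riverside 6/22 = 27.3%, Harborview 12/30 = 40.0% → Harborview
Mild: Riverside 500/604 = 82.8%, Harborview 516/546 = 94.5% → Harborview
Moderate: Riverside 39/89 = 43.8%, Harborview 86/164 = 52.4% → Harborview
Overall: Riverside 545/715 = 76.2%, Harborview 614/740 = 83.0% → Harborview
Harborview wins overall and in every case group — no reversal.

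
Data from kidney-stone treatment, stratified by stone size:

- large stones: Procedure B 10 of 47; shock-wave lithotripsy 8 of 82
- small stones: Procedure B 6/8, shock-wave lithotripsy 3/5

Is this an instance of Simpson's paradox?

Large stones: Procedure B 10/47 = 21.3%, shock-wave lithotripsy 8/82 = 9.8% → Procedure B
Small stones: Procedure B 6/8 = 75.0%, shock-wave lithotripsy 3/5 = 60.0% → Procedure B
Overall: Procedure B 16/55 = 29.1%, shock-wave lithotripsy 11/87 = 12.6% → Procedure B
Procedure B wins overall and in every stone group — no reversal.

No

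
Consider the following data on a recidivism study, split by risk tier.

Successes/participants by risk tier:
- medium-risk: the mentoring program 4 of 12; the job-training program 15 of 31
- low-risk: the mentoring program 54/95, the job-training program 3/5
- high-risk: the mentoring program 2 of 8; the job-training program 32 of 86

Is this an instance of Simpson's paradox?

Yes

Medium-risk: the mentoring program 4/12 = 33.3%, the job-training program 15/31 = 48.4% → the job-training program
Low-risk: the mentoring program 54/95 = 56.8%, the job-training program 3/5 = 60.0% → the job-training program
High-risk: the mentoring program 2/8 = 25.0%, the job-training program 32/86 = 37.2% → the job-training program
Overall: the mentoring program 60/115 = 52.2%, the job-training program 50/122 = 41.0% → the mentoring program
The job-training program wins each risk group but the mentoring program wins overall — the comparison reverses. The job-training program's participants skew toward high-risk, which has a lower base rate.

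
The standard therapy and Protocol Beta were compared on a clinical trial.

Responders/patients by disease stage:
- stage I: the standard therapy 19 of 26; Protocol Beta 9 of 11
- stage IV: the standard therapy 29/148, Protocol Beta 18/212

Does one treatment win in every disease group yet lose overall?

Stage I: the standard therapy 19/26 = 73.1%, Protocol Beta 9/11 = 81.8% → Protocol Beta
Stage IV: the standard therapy 29/148 = 19.6%, Protocol Beta 18/212 = 8.5% → the standard therapy
Overall: the standard therapy 48/174 = 27.6%, Protocol Beta 27/223 = 12.1% → the standard therapy
Neither sweeps: the standard therapy wins 1 of 2 groups, Protocol Beta wins 1. The standard therapy wins overall but not every group — no Simpson reversal.

No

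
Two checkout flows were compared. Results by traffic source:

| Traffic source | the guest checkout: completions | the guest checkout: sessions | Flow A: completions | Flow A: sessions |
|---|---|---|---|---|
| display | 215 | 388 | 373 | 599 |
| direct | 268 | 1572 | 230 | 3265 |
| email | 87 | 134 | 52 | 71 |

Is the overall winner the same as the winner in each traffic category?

Display: the guest checkout 215/388 = 55.4%, Flow A 373/599 = 62.3% → Flow A
Direct: the guest checkout 268/1572 = 17.0%, Flow A 230/3265 = 7.0% → the guest checkout
Email: the guest checkout 87/134 = 64.9%, Flow A 52/71 = 73.2% → Flow A
Overall: the guest checkout 570/2094 = 27.2%, Flow A 655/3935 = 16.6% → the guest checkout
Neither sweeps: the guest checkout wins 1 of 3 groups, Flow A wins 2. The guest checkout wins overall but not every group — no Simpson reversal.

No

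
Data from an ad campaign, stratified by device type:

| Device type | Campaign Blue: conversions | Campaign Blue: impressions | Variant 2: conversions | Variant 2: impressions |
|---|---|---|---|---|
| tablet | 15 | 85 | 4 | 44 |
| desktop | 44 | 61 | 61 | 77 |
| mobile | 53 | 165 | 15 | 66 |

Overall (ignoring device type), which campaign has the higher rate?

Tablet: Campaign Blue 15/85 = 17.6%, Variant 2 4/44 = 9.1% → Campaign Blue
Desktop: Campaign Blue 44/61 = 72.1%, Variant 2 61/77 = 79.2% → Variant 2
Mobile: Campaign Blue 53/165 = 32.1%, Variant 2 15/66 = 22.7% → Campaign Blue
Overall: Campaign Blue 112/311 = 36.0%, Variant 2 80/187 = 42.8% → Variant 2
(Neither sweeps every device group, but Variant 2 has the higher pooled rate.)

Variant 2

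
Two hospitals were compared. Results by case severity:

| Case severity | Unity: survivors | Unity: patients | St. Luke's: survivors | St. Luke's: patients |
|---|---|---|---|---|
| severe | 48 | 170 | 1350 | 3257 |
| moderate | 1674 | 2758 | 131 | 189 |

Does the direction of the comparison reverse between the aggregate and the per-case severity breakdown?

Yes

Severe: Unity 48/170 = 28.2%, St. Luke's 1350/3257 = 41.4% → St. Luke's
Moderate: Unity 1674/2758 = 60.7%, St. Luke's 131/189 = 69.3% → St. Luke's
Overall: Unity 1722/2928 = 58.8%, St. Luke's 1481/3446 = 43.0% → Unity
St. Luke's wins each case group but Unity wins overall — the comparison reverses. St. Luke's's patients skew toward severe, which has a lower base rate.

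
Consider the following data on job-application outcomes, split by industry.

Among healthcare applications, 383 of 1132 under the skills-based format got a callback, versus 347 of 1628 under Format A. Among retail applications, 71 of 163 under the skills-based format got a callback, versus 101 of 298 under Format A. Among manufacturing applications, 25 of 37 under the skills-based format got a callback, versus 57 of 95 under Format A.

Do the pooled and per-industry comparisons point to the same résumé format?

Healthcare: the skills-based format 383/1132 = 33.8%, Format A 347/1628 = 21.3% → the skills-based format
Retail: the skills-based format 71/163 = 43.6%, Format A 101/298 = 33.9% → the skills-based format
Manufacturing: the skills-based format 25/37 = 67.6%, Format A 57/95 = 60.0% → the skills-based format
Overall: the skills-based format 479/1332 = 36.0%, Format A 505/2021 = 25.0% → the skills-based format
The skills-based format wins overall and in every industry group — no reversal.

Yes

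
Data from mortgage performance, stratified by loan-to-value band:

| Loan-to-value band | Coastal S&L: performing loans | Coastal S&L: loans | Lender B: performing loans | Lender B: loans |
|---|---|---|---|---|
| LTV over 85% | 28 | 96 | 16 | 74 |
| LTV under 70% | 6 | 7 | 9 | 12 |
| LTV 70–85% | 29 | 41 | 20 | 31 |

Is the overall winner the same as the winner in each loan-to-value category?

Yes

LTV over 85%: Coastal S&L 28/96 = 29.2%, Lender B 16/74 = 21.6% → Coastal S&L
LTV under 70%: Coastal S&L 6/7 = 85.7%, Lender B 9/12 = 75.0% → Coastal S&L
LTV 70–85%: Coastal S&L 29/41 = 70.7%, Lender B 20/31 = 64.5% → Coastal S&L
Overall: Coastal S&L 63/144 = 43.8%, Lender B 45/117 = 38.5% → Coastal S&L
Coastal S&L wins overall and in every loan-to-value group — no reversal.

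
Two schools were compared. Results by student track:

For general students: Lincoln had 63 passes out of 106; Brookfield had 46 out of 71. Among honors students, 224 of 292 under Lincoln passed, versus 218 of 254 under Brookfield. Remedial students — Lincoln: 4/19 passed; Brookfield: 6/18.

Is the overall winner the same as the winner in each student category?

Yes

General: Lincoln 63/106 = 59.4%, Brookfield 46/71 = 64.8% → Brookfield
Honors: Lincoln 224/292 = 76.7%, Brookfield 218/254 = 85.8% → Brookfield
Remedial: Lincoln 4/19 = 21.1%, Brookfield 6/18 = 33.3% → Brookfield
Overall: Lincoln 291/417 = 69.8%, Brookfield 270/343 = 78.7% → Brookfield
Brookfield wins overall and in every student group — no reversal.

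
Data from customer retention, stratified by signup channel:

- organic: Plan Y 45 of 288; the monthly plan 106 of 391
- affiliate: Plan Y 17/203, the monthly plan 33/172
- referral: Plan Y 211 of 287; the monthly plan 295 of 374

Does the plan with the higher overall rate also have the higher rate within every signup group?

Organic: Plan Y 45/288 = 15.6%, the monthly plan 106/391 = 27.1% → the monthly plan
Affiliate: Plan Y 17/203 = 8.4%, the monthly plan 33/172 = 19.2% → the monthly plan
Referral: Plan Y 211/287 = 73.5%, the monthly plan 295/374 = 78.9% → the monthly plan
Overall: Plan Y 273/778 = 35.1%, the monthly plan 434/937 = 46.3% → the monthly plan
The monthly plan wins overall and in every signup group — no reversal.

Yes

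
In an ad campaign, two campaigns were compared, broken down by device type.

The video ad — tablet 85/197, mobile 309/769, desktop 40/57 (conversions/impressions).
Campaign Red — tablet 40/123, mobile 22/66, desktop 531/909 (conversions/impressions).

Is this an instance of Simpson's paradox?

Yes

Tablet: the video ad 85/197 = 43.1%, Campaign Red 40/123 = 32.5% → the video ad
Mobile: the video ad 309/769 = 40.2%, Campaign Red 22/66 = 33.3% → the video ad
Desktop: the video ad 40/57 = 70.2%, Campaign Red 531/909 = 58.4% → the video ad
Overall: the video ad 434/1023 = 42.4%, Campaign Red 593/1098 = 54.0% → Campaign Red
The video ad wins each device group but Campaign Red wins overall — the comparison reverses. The video ad's impressions skew toward mobile, which has a lower base rate.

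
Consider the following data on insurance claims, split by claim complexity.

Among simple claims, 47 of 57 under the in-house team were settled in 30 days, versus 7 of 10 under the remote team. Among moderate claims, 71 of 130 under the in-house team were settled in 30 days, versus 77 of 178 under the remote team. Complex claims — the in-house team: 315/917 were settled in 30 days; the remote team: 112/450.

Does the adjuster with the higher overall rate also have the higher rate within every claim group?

Yes

Simple: the in-house team 47/57 = 82.5%, the remote team 7/10 = 70.0% → the in-house team
Moderate: the in-house team 71/130 = 54.6%, the remote team 77/178 = 43.3% → the in-house team
Complex: the in-house team 315/917 = 34.4%, the remote team 112/450 = 24.9% → the in-house team
Overall: the in-house team 433/1104 = 39.2%, the remote team 196/638 = 30.7% → the in-house team
The in-house team wins overall and in every claim group — no reversal.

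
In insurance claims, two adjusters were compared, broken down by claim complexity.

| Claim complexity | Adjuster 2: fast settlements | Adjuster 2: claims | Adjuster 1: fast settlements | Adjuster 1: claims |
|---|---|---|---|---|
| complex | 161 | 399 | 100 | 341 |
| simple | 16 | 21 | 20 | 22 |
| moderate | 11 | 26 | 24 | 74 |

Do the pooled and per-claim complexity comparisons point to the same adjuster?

Complex: Adjuster 2 161/399 = 40.4%, Adjuster 1 100/341 = 29.3% → Adjuster 2
Simple: Adjuster 2 16/21 = 76.2%, Adjuster 1 20/22 = 90.9% → Adjuster 1
Moderate: Adjuster 2 11/26 = 42.3%, Adjuster 1 24/74 = 32.4% → Adjuster 2
Overall: Adjuster 2 188/446 = 42.2%, Adjuster 1 144/437 = 33.0% → Adjuster 2
Neither sweeps: Adjuster 2 wins 2 of 3 groups, Adjuster 1 wins 1. Adjuster 2 wins overall but not every group — no Simpson reversal.

No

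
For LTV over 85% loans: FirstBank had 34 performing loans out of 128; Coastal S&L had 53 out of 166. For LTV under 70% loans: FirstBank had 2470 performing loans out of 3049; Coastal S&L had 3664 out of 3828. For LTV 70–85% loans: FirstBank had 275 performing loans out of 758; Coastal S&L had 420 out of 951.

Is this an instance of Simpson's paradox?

No

LTV over 85%: FirstBank 34/128 = 26.6%, Coastal S&L 53/166 = 31.9% → Coastal S&L
LTV under 70%: FirstBank 2470/3049 = 81.0%, Coastal S&L 3664/3828 = 95.7% → Coastal S&L
LTV 70–85%: FirstBank 275/758 = 36.3%, Coastal S&L 420/951 = 44.2% → Coastal S&L
Overall: FirstBank 2779/3935 = 70.6%, Coastal S&L 4137/4945 = 83.7% → Coastal S&L
Coastal S&L wins overall and in every loan-to-value group — no reversal.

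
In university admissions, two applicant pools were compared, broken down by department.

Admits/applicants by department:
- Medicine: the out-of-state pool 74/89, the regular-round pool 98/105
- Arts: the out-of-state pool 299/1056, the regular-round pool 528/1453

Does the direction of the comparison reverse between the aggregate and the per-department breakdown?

Medicine: the out-of-state pool 74/89 = 83.1%, the regular-round pool 98/105 = 93.3% → the regular-round pool
Arts: the out-of-state pool 299/1056 = 28.3%, the regular-round pool 528/1453 = 36.3% → the regular-round pool
Overall: the out-of-state pool 373/1145 = 32.6%, the regular-round pool 626/1558 = 40.2% → the regular-round pool
The regular-round pool wins overall and in every department group — no reversal.

No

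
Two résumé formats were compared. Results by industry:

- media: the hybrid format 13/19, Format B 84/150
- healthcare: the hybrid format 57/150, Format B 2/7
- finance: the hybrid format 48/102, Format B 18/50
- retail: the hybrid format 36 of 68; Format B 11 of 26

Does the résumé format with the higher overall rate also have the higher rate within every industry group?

Media: the hybrid format 13/19 = 68.4%, Format B 84/150 = 56.0% → the hybrid format
Healthcare: the hybrid format 57/150 = 38.0%, Format B 2/7 = 28.6% → the hybrid format
Finance: the hybrid format 48/102 = 47.1%, Format B 18/50 = 36.0% → the hybrid format
Retail: the hybrid format 36/68 = 52.9%, Format B 11/26 = 42.3% → the hybrid format
Overall: the hybrid format 154/339 = 45.4%, Format B 115/233 = 49.4% → Format B
The hybrid format wins each industry group but Format B wins overall — the comparison reverses. The hybrid format's applications skew toward healthcare, which has a lower base rate.

No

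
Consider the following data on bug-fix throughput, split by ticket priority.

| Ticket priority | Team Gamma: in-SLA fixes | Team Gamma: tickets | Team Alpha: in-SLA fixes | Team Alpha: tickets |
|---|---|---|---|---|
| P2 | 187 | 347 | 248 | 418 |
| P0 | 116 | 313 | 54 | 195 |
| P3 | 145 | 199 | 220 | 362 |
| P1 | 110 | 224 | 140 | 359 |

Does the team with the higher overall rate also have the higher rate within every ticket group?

No

P2: Team Gamma 187/347 = 53.9%, Team Alpha 248/418 = 59.3% → Team Alpha
P0: Team Gamma 116/313 = 37.1%, Team Alpha 54/195 = 27.7% → Team Gamma
P3: Team Gamma 145/199 = 72.9%, Team Alpha 220/362 = 60.8% → Team Gamma
P1: Team Gamma 110/224 = 49.1%, Team Alpha 140/359 = 39.0% → Team Gamma
Overall: Team Gamma 558/1083 = 51.5%, Team Alpha 662/1334 = 49.6% → Team Gamma
Neither sweeps: Team Gamma wins 3 of 4 groups, Team Alpha wins 1. Team Gamma wins overall but not every group — no Simpson reversal.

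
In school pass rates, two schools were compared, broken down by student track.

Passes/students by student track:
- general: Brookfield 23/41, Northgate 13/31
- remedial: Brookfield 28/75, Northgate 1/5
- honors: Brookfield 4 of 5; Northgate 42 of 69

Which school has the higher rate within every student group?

Brookfield

General: Brookfield 23/41 = 56.1%, Northgate 13/31 = 41.9% → Brookfield
Remedial: Brookfield 28/75 = 37.3%, Northgate 1/5 = 20.0% → Brookfield
Honors: Brookfield 4/5 = 80.0%, Northgate 42/69 = 60.9% → Brookfield
Brookfield has the higher rate in all 3 groups.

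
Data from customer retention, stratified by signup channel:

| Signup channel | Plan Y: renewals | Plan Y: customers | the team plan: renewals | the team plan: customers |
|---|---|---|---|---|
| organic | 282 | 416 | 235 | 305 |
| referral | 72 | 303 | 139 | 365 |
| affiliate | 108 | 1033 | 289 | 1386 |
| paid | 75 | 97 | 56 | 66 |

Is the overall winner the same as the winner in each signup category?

Organic: Plan Y 282/416 = 67.8%, the team plan 235/305 = 77.0% → the team plan
Referral: Plan Y 72/303 = 23.8%, the team plan 139/365 = 38.1% → the team plan
Affiliate: Plan Y 108/1033 = 10.5%, the team plan 289/1386 = 20.9% → the team plan
Paid: Plan Y 75/97 = 77.3%, the team plan 56/66 = 84.8% → the team plan
Overall: Plan Y 537/1849 = 29.0%, the team plan 719/2122 = 33.9% → the team plan
The team plan wins overall and in every signup group — no reversal.

Yes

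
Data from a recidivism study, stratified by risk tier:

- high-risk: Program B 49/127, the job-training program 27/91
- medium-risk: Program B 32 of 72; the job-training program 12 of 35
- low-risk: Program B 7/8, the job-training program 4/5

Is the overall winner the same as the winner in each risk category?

High-risk: Program B 49/127 = 38.6%, the job-training program 27/91 = 29.7% → Program B
Medium-risk: Program B 32/72 = 44.4%, the job-training program 12/35 = 34.3% → Program B
Low-risk: Program B 7/8 = 87.5%, the job-training program 4/5 = 80.0% → Program B
Overall: Program B 88/207 = 42.5%, the job-training program 43/131 = 32.8% → Program B
Program B wins overall and in every risk group — no reversal.

Yes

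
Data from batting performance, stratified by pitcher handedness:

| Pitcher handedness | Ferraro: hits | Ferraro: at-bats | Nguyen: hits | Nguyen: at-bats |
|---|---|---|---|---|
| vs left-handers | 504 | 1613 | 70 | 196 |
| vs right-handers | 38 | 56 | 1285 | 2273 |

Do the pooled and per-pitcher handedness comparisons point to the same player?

Vs left-handers: Ferraro 504/1613 = 31.2%, Nguyen 70/196 = 35.7% → Nguyen
Vs right-handers: Ferraro 38/56 = 67.9%, Nguyen 1285/2273 = 56.5% → Ferraro
Overall: Ferraro 542/1669 = 32.5%, Nguyen 1355/2469 = 54.9% → Nguyen
Neither sweeps: Ferraro wins 1 of 2 groups, Nguyen wins 1. Nguyen wins overall but not every group — no Simpson reversal.

No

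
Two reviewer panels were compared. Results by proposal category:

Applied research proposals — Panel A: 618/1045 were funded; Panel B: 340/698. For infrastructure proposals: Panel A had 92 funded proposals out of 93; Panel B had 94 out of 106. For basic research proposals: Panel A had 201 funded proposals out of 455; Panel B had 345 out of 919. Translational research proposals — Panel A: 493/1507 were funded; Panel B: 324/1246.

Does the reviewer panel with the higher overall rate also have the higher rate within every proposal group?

Applied research: Panel A 618/1045 = 59.1%, Panel B 340/698 = 48.7% → Panel A
Infrastructure: Panel A 92/93 = 98.9%, Panel B 94/106 = 88.7% → Panel A
Basic research: Panel A 201/455 = 44.2%, Panel B 345/919 = 37.5% → Panel A
Translational research: Panel A 493/1507 = 32.7%, Panel B 324/1246 = 26.0% → Panel A
Overall: Panel A 1404/3100 = 45.3%, Panel B 1103/2969 = 37.2% → Panel A
Panel A wins overall and in every proposal group — no reversal.

Yes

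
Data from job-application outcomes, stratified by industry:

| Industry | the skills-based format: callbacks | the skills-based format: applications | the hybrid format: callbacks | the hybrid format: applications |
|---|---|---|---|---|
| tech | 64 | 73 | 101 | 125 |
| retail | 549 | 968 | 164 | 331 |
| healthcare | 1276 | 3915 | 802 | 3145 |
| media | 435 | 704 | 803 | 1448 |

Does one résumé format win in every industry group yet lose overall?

Tech: the skills-based format 64/73 = 87.7%, the hybrid format 101/125 = 80.8% → the skills-based format
Retail: the skills-based format 549/968 = 56.7%, the hybrid format 164/331 = 49.5% → the skills-based format
Healthcare: the skills-based format 1276/3915 = 32.6%, the hybrid format 802/3145 = 25.5% → the skills-based format
Media: the skills-based format 435/704 = 61.8%, the hybrid format 803/1448 = 55.5% → the skills-based format
Overall: the skills-based format 2324/5660 = 41.1%, the hybrid format 1870/5049 = 37.0% → the skills-based format
The skills-based format wins overall and in every industry group — no reversal.

No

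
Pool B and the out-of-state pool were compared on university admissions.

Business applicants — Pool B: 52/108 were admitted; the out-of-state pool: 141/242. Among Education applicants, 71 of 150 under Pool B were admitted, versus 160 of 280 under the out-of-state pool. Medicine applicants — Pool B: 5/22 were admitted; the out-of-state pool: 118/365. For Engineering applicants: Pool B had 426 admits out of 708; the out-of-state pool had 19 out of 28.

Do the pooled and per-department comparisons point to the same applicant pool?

Business: Pool B 52/108 = 48.1%, the out-of-state pool 141/242 = 58.3% → the out-of-state pool
Education: Pool B 71/150 = 47.3%, the out-of-state pool 160/280 = 57.1% → the out-of-state pool
Medicine: Pool B 5/22 = 22.7%, the out-of-state pool 118/365 = 32.3% → the out-of-state pool
Engineering: Pool B 426/708 = 60.2%, the out-of-state pool 19/28 = 67.9% → the out-of-state pool
Overall: Pool B 554/988 = 56.1%, the out-of-state pool 438/915 = 47.9% → Pool B
The out-of-state pool wins each department group but Pool B wins overall — the comparison reverses. The out-of-state pool's applicants skew toward Medicine, which has a lower base rate.

No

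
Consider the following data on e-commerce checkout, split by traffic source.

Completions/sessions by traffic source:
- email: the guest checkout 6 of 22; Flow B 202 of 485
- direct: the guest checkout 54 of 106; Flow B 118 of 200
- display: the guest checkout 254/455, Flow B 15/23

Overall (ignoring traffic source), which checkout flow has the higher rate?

the guest checkout

Email: the guest checkout 6/22 = 27.3%, Flow B 202/485 = 41.6% → Flow B
Direct: the guest checkout 54/106 = 50.9%, Flow B 118/200 = 59.0% → Flow B
Display: the guest checkout 254/455 = 55.8%, Flow B 15/23 = 65.2% → Flow B
Overall: the guest checkout 314/583 = 53.9%, Flow B 335/708 = 47.3% → the guest checkout
(Flow B wins every traffic group but the guest checkout wins overall — Flow B's sessions skew toward the low-rate email group.)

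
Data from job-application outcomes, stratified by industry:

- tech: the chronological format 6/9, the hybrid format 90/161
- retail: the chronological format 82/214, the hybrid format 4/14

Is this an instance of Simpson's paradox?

Yes

Tech: the chronological format 6/9 = 66.7%, the hybrid format 90/161 = 55.9% → the chronological format
Retail: the chronological format 82/214 = 38.3%, the hybrid format 4/14 = 28.6% → the chronological format
Overall: the chronological format 88/223 = 39.5%, the hybrid format 94/175 = 53.7% → the hybrid format
The chronological format wins each industry group but the hybrid format wins overall — the comparison reverses. The chronological format's applications skew toward retail, which has a lower base rate.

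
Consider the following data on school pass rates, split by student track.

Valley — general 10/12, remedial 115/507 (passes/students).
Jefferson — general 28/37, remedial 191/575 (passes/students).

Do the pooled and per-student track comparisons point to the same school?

No

General: Valley 10/12 = 83.3%, Jefferson 28/37 = 75.7% → Valley
Remedial: Valley 115/507 = 22.7%, Jefferson 191/575 = 33.2% → Jefferson
Overall: Valley 125/519 = 24.1%, Jefferson 219/612 = 35.8% → Jefferson
Neither sweeps: Valley wins 1 of 2 groups, Jefferson wins 1. Jefferson wins overall but not every group — no Simpson reversal.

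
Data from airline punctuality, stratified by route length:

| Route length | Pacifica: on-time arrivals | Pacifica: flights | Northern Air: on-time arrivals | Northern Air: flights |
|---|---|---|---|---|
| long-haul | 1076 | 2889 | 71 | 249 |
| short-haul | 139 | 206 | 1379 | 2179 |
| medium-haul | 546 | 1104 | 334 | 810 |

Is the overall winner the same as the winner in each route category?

Long-haul: Pacifica 1076/2889 = 37.2%, Northern Air 71/249 = 28.5% → Pacifica
Short-haul: Pacifica 139/206 = 67.5%, Northern Air 1379/2179 = 63.3% → Pacifica
Medium-haul: Pacifica 546/1104 = 49.5%, Northern Air 334/810 = 41.2% → Pacifica
Overall: Pacifica 1761/4199 = 41.9%, Northern Air 1784/3238 = 55.1% → Northern Air
Pacifica wins each route group but Northern Air wins overall — the comparison reverses. Pacifica's flights skew toward long-haul, which has a lower base rate.

No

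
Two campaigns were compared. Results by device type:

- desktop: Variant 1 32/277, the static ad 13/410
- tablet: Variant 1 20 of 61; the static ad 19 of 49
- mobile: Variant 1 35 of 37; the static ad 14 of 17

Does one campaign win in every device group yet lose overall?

No

Desktop: Variant 1 32/277 = 11.6%, the static ad 13/410 = 3.2% → Variant 1
Tablet: Variant 1 20/61 = 32.8%, the static ad 19/49 = 38.8% → the static ad
Mobile: Variant 1 35/37 = 94.6%, the static ad 14/17 = 82.4% → Variant 1
Overall: Variant 1 87/375 = 23.2%, the static ad 46/476 = 9.7% → Variant 1
Neither sweeps: Variant 1 wins 2 of 3 groups, the static ad wins 1. Variant 1 wins overall but not every group — no Simpson reversal.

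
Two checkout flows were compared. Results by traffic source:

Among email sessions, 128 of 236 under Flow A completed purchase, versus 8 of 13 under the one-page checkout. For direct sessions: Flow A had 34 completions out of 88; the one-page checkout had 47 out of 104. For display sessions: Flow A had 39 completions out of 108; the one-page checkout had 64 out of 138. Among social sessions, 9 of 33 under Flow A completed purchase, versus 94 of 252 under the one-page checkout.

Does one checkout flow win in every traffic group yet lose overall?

Yes

Email: Flow A 128/236 = 54.2%, the one-page checkout 8/13 = 61.5% → the one-page checkout
Direct: Flow A 34/88 = 38.6%, the one-page checkout 47/104 = 45.2% → the one-page checkout
Display: Flow A 39/108 = 36.1%, the one-page checkout 64/138 = 46.4% → the one-page checkout
Social: Flow A 9/33 = 27.3%, the one-page checkout 94/252 = 37.3% → the one-page checkout
Overall: Flow A 210/465 = 45.2%, the one-page checkout 213/507 = 42.0% → Flow A
The one-page checkout wins each traffic group but Flow A wins overall — the comparison reverses. The one-page checkout's sessions skew toward social, which has a lower base rate.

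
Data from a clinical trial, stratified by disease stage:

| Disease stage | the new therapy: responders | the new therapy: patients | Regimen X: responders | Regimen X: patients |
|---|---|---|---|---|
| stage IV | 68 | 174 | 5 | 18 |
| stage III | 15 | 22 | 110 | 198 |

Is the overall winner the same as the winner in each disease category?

No

Stage IV: the new therapy 68/174 = 39.1%, Regimen X 5/18 = 27.8% → the new therapy
Stage III: the new therapy 15/22 = 68.2%, Regimen X 110/198 = 55.6% → the new therapy
Overall: the new therapy 83/196 = 42.3%, Regimen X 115/216 = 53.2% → Regimen X
The new therapy wins each disease group but Regimen X wins overall — the comparison reverses. The new therapy's patients skew toward stage IV, which has a lower base rate.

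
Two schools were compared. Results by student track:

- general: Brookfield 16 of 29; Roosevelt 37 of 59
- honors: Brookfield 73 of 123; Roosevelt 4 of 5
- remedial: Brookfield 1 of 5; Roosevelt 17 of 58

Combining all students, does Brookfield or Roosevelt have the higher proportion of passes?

Brookfield

General: Brookfield 16/29 = 55.2%, Roosevelt 37/59 = 62.7% → Roosevelt
Honors: Brookfield 73/123 = 59.3%, Roosevelt 4/5 = 80.0% → Roosevelt
Remedial: Brookfield 1/5 = 20.0%, Roosevelt 17/58 = 29.3% → Roosevelt
Overall: Brookfield 90/157 = 57.3%, Roosevelt 58/122 = 47.5% → Brookfield
(Roosevelt wins every student group but Brookfield wins overall — Roosevelt's students skew toward the low-rate remedial group.)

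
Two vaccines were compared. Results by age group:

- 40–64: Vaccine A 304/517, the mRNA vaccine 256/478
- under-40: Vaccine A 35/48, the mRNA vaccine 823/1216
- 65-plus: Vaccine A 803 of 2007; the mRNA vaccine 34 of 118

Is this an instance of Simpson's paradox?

Yes

40–64: Vaccine A 304/517 = 58.8%, the mRNA vaccine 256/478 = 53.6% → Vaccine A
Under-40: Vaccine A 35/48 = 72.9%, the mRNA vaccine 823/1216 = 67.7% → Vaccine A
65-plus: Vaccine A 803/2007 = 40.0%, the mRNA vaccine 34/118 = 28.8% → Vaccine A
Overall: Vaccine A 1142/2572 = 44.4%, the mRNA vaccine 1113/1812 = 61.4% → the mRNA vaccine
Vaccine A wins each age group but the mRNA vaccine wins overall — the comparison reverses. Vaccine A's recipients skew toward 65-plus, which has a lower base rate.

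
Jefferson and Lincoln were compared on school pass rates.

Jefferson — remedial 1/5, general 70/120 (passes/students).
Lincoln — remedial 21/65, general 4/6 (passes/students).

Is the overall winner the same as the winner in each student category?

Remedial: Jefferson 1/5 = 20.0%, Lincoln 21/65 = 32.3% → Lincoln
General: Jefferson 70/120 = 58.3%, Lincoln 4/6 = 66.7% → Lincoln
Overall: Jefferson 71/125 = 56.8%, Lincoln 25/71 = 35.2% → Jefferson
Lincoln wins each student group but Jefferson wins overall — the comparison reverses. Lincoln's students skew toward remedial, which has a lower base rate.

No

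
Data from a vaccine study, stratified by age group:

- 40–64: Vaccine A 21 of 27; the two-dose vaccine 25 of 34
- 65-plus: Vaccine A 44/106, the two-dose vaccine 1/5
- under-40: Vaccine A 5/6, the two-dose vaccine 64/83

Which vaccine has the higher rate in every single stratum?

40–64: Vaccine A 21/27 = 77.8%, the two-dose vaccine 25/34 = 73.5% → Vaccine A
65-plus: Vaccine A 44/106 = 41.5%, the two-dose vaccine 1/5 = 20.0% → Vaccine A
Under-40: Vaccine A 5/6 = 83.3%, the two-dose vaccine 64/83 = 77.1% → Vaccine A
Vaccine A has the higher rate in all 3 groups.

Vaccine A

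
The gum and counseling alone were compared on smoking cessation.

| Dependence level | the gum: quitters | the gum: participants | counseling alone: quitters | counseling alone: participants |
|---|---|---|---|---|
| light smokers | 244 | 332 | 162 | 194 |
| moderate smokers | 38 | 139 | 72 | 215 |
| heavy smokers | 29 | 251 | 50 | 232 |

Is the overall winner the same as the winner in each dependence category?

Light smokers: the gum 244/332 = 73.5%, counseling alone 162/194 = 83.5% → counseling alone
Moderate smokers: the gum 38/139 = 27.3%, counseling alone 72/215 = 33.5% → counseling alone
Heavy smokers: the gum 29/251 = 11.6%, counseling alone 50/232 = 21.6% → counseling alone
Overall: the gum 311/722 = 43.1%, counseling alone 284/641 = 44.3% → counseling alone
Counseling alone wins overall and in every dependence group — no reversal.

Yes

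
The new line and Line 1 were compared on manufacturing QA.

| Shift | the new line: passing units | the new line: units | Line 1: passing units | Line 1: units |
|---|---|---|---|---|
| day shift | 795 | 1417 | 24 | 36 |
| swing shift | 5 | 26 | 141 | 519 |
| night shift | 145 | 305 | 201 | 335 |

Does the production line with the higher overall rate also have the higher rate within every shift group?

Day shift: the new line 795/1417 = 56.1%, Line 1 24/36 = 66.7% → Line 1
Swing shift: the new line 5/26 = 19.2%, Line 1 141/519 = 27.2% → Line 1
Night shift: the new line 145/305 = 47.5%, Line 1 201/335 = 60.0% → Line 1
Overall: the new line 945/1748 = 54.1%, Line 1 366/890 = 41.1% → the new line
Line 1 wins each shift group but the new line wins overall — the comparison reverses. Line 1's units skew toward swing shift, which has a lower base rate.

No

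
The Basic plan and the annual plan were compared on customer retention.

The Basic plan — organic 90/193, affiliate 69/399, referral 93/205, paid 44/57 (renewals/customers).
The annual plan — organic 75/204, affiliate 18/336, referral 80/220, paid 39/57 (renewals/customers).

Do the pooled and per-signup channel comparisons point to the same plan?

Yes

Organic: the Basic plan 90/193 = 46.6%, the annual plan 75/204 = 36.8% → the Basic plan
Affiliate: the Basic plan 69/399 = 17.3%, the annual plan 18/336 = 5.4% → the Basic plan
Referral: the Basic plan 93/205 = 45.4%, the annual plan 80/220 = 36.4% → the Basic plan
Paid: the Basic plan 44/57 = 77.2%, the annual plan 39/57 = 68.4% → the Basic plan
Overall: the Basic plan 296/854 = 34.7%, the annual plan 212/817 = 25.9% → the Basic plan
The Basic plan wins overall and in every signup group — no reversal.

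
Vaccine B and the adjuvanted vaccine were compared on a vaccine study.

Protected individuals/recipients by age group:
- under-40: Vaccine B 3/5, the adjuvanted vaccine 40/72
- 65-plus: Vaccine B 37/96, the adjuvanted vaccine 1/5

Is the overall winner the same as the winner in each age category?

Under-40: Vaccine B 3/5 = 60.0%, the adjuvanted vaccine 40/72 = 55.6% → Vaccine B
65-plus: Vaccine B 37/96 = 38.5%, the adjuvanted vaccine 1/5 = 20.0% → Vaccine B
Overall: Vaccine B 40/101 = 39.6%, the adjuvanted vaccine 41/77 = 53.2% → the adjuvanted vaccine
Vaccine B wins each age group but the adjuvanted vaccine wins overall — the comparison reverses. Vaccine B's recipients skew toward 65-plus, which has a lower base rate.

No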